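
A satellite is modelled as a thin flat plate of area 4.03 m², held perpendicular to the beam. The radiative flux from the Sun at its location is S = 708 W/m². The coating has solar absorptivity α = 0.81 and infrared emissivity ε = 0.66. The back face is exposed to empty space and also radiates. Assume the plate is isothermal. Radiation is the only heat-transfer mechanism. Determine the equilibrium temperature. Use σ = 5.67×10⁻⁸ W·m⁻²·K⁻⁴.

At equilibrium, absorbed power = emitted power.
Absorbing cross-section = A = 4.030 m²; emitting surface = 2A = 8.060 m² (ratio 2).
αS·A_cross = εσ·A_surf·T⁴  ⇒  T⁴ = αS/(ε·2σ).
T⁴ = 0.810·708/(0.66·2·5.67×10⁻⁸) = 7.662×10⁹ K⁴.
T = (7.662×10⁹)^(1/4).

T ≈ 296 K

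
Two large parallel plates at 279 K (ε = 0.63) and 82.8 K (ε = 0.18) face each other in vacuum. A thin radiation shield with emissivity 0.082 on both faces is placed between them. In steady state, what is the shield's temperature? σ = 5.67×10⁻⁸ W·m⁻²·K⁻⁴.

In steady state the net flux on the hot side equals that on the cold side.
σ(T₁⁴−T_s⁴)/D₁ = σ(T_s⁴−T₂⁴)/D₂, with D₁ = 1/ε₁+1/ε_s−1 = 12.78, D₂ = 1/ε_s+1/ε₂−1 = 16.75.
Solve for T_s⁴: T_s⁴ = (D₂·T₁⁴ + D₁·T₂⁴)/(D₁+D₂) = 3.457×10⁹ K⁴.

T_s ≈ 242 K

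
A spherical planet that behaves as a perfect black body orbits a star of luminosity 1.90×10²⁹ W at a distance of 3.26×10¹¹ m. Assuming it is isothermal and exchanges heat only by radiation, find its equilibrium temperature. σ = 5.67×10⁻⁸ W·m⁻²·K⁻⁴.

T ≈ 890 K

First find the stellar flux at distance d: S = L/(4πd²) = 1.90×10²⁹/(4π·(3.26×10¹¹)²) = 1.423×10⁵ W/m².
For an isothermal sphere, absorbed (1−a)S·πr² = emitted σ·4πr²·T⁴, so T⁴ = (1−a)S/(4σ).
T⁴ = 1.00·1.423×10⁵/(4·5.67×10⁻⁸) = 6.273×10¹¹ K⁴.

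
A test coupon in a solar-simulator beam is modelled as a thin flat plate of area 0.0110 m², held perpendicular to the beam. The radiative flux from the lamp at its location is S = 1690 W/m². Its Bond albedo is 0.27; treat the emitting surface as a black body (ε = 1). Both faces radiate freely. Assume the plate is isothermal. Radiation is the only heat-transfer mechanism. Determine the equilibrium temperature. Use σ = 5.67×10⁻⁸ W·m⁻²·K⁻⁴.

T ≈ 323 K

At equilibrium, absorbed power = emitted power.
Absorbing cross-section = A = 0.01100 m²; emitting surface = 2A = 0.02200 m² (ratio 2).
(1−a)S·A_cross = εσ·A_surf·T⁴  ⇒  T⁴ = (1−a)S/(2σ).
T⁴ = 0.730·1690/(2·5.67×10⁻⁸) = 1.088×10¹⁰ K⁴.
T = (1.088×10¹⁰)^(1/4).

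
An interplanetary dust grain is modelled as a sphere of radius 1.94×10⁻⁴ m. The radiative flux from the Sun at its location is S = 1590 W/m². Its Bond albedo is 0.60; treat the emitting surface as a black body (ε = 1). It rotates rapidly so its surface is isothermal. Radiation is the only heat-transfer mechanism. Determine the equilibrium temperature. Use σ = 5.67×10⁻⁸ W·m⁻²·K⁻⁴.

At equilibrium, absorbed power = emitted power.
Absorbing cross-section = πr² = 1.182×10⁻⁷ m²; emitting surface = 4πr² = 4.729×10⁻⁷ m² (ratio 4).
(1−a)S·A_cross = εσ·A_surf·T⁴  ⇒  T⁴ = (1−a)S/(4σ).
T⁴ = 0.400·1590/(4·5.67×10⁻⁸) = 2.804×10⁹ K⁴.
T = (2.804×10⁹)^(1/4).

T ≈ 230 K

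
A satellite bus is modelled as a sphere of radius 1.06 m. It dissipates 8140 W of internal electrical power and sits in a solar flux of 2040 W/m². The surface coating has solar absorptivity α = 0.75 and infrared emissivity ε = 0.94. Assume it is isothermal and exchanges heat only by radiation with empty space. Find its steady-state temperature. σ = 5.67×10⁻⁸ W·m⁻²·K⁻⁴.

T ≈ 366 K

At steady state, absorbed solar power + internal power = radiated power.
Absorbed: α·S·A_cross = 0.75·2040·3.530 = 5401 W (cross-section πr²).
Total input = 5401 + 8140 = 13540 W.
Radiated: εσ·A_surf·T⁴ with A_surf = 4πr² = 14.12 m².
T⁴ = 13540/(0.94·5.67×10⁻⁸·14.12) = 1.799×10¹⁰ K⁴.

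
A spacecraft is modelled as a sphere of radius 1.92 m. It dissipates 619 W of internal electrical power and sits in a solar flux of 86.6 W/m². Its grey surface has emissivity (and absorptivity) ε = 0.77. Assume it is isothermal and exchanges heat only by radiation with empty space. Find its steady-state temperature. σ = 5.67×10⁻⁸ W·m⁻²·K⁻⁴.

At steady state, absorbed solar power + internal power = radiated power.
Absorbed: α·S·A_cross = 0.77·86.6·11.58 = 772.3 W (cross-section πr²).
Total input = 772.3 + 619 = 1391 W.
Radiated: εσ·A_surf·T⁴ with A_surf = 4πr² = 46.32 m².
T⁴ = 1391/(0.77·5.67×10⁻⁸·46.32) = 6.879×10⁸ K⁴.

T ≈ 162 K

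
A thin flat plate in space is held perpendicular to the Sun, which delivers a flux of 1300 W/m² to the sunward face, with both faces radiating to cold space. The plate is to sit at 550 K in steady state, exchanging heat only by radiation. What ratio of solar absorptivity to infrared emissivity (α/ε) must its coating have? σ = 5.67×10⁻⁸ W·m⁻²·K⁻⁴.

Balance: αS·A = εσ·2A·T⁴ ⇒ α/ε = 2σT⁴/S.
α/ε = 2·5.67×10⁻⁸·(550)⁴/1300 = 2·5.67×10⁻⁸·9.151×10¹⁰/1300.

α/ε ≈ 7.98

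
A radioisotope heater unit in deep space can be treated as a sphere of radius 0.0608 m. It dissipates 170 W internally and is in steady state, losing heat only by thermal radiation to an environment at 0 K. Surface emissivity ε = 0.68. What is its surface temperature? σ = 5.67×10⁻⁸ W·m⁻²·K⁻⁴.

T ≈ 555 K

Steady state: internal power = radiated power, P = εσA T⁴.
Radiating area A = 4πr² = 0.04645 m².
T⁴ = P/(εσA) = 170/(0.68·5.67×10⁻⁸·0.04645) = 9.492×10¹⁰ K⁴.
T = (9.492×10¹⁰)^(1/4).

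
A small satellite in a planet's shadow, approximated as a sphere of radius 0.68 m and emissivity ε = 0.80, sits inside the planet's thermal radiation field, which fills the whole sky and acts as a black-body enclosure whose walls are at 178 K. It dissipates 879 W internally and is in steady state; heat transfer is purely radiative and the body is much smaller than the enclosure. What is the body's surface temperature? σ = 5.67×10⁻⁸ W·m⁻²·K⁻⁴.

T ≈ 257 K

For a small grey body in a large enclosure, net radiated power = εσA(T⁴ − T_w⁴).
Steady state: P = εσA(T⁴ − T_w⁴) with A = 4πr² = 5.811 m².
T⁴ = P/(εσA) + T_w⁴ = 879/(0.80·5.67×10⁻⁸·5.811) + (178)⁴
    = 3.335×10⁹ + 1.004×10⁹ = 4.339×10⁹ K⁴.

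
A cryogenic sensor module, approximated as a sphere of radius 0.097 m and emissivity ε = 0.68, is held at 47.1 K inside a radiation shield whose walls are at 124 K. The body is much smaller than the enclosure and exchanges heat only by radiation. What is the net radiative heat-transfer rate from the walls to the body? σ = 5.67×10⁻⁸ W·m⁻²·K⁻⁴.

For a small grey body in a large enclosure: P_net = εσA(T_body⁴ − T_wall⁴).
A = 4πr² = 0.1182 m²; T_body⁴ − T_wall⁴ = 4.921×10⁶ − 2.364×10⁸ = -2.315×10⁸ K⁴.
|P_net| = 0.68·5.67×10⁻⁸·0.1182·2.315×10⁸.

P_net ≈ 1.06 W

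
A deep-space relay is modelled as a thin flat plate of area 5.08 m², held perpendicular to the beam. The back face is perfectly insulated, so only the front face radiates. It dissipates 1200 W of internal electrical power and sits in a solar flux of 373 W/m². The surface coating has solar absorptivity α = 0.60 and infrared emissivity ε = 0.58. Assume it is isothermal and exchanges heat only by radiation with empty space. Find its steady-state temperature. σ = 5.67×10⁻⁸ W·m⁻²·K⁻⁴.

At steady state, absorbed solar power + internal power = radiated power.
Absorbed: α·S·A_cross = 0.60·373·5.080 = 1137 W (cross-section A).
Total input = 1137 + 1200 = 2337 W.
Radiated: εσ·A_surf·T⁴ with A_surf = A = 5.080 m².
T⁴ = 2337/(0.58·5.67×10⁻⁸·5.080) = 1.399×10¹⁰ K⁴.

T ≈ 344 K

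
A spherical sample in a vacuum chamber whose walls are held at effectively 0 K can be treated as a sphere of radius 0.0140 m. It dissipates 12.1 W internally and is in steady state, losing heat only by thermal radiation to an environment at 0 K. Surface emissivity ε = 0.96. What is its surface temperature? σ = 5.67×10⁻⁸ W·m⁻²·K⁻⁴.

T ≈ 548 K

Steady state: internal power = radiated power, P = εσA T⁴.
Radiating area A = 4πr² = 0.002463 m².
T⁴ = P/(εσA) = 12.1/(0.96·5.67×10⁻⁸·0.002463) = 9.025×10¹⁰ K⁴.
T = (9.025×10¹⁰)^(1/4).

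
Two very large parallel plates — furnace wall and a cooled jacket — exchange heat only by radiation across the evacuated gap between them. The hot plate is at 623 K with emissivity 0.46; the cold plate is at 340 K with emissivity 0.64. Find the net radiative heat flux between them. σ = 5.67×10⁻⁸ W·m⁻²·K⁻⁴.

For two infinite grey parallel plates, q = σ(T₁⁴ − T₂⁴)/(1/ε₁ + 1/ε₂ − 1).
T₁⁴ − T₂⁴ = 1.506×10¹¹ − 1.336×10¹⁰ = 1.373×10¹¹ K⁴.
1/ε₁ + 1/ε₂ − 1 = 2.174 + 1.562 − 1 = 2.736.
q = 5.67×10⁻⁸ × 1.373×10¹¹ / 2.736.

q ≈ 2840 W/m²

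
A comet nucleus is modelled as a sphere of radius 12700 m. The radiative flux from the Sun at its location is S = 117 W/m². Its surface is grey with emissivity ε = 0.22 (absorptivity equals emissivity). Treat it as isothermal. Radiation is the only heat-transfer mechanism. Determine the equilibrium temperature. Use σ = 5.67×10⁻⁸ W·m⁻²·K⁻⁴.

At equilibrium, absorbed power = emitted power.
Absorbing cross-section = πr² = 5.067×10⁸ m²; emitting surface = 4πr² = 2.027×10⁹ m² (ratio 4).
εS·A_cross = εσ·A_surf·T⁴  ⇒  T⁴ = S/(4σ)   (ε cancels).
T⁴ = 117/(4·5.67×10⁻⁸) = 5.159×10⁸ K⁴.
T = (5.159×10⁸)^(1/4).

T ≈ 151 K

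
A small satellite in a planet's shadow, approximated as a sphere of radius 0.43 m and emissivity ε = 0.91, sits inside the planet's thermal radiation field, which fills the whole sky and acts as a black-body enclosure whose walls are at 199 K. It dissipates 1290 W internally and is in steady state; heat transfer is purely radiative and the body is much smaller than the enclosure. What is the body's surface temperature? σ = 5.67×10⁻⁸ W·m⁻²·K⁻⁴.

For a small grey body in a large enclosure, net radiated power = εσA(T⁴ − T_w⁴).
Steady state: P = εσA(T⁴ − T_w⁴) with A = 4πr² = 2.324 m².
T⁴ = P/(εσA) + T_w⁴ = 1290/(0.91·5.67×10⁻⁸·2.324) + (199)⁴
    = 1.076×10¹⁰ + 1.568×10⁹ = 1.233×10¹⁰ K⁴.

T ≈ 333 K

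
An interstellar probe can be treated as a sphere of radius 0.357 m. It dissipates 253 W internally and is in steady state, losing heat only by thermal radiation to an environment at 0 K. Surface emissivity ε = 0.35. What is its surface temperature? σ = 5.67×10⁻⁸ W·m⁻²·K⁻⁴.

T ≈ 299 K

Steady state: internal power = radiated power, P = εσA T⁴.
Radiating area A = 4πr² = 1.602 m².
T⁴ = P/(εσA) = 253/(0.35·5.67×10⁻⁸·1.602) = 7.960×10⁹ K⁴.
T = (7.960×10⁹)^(1/4).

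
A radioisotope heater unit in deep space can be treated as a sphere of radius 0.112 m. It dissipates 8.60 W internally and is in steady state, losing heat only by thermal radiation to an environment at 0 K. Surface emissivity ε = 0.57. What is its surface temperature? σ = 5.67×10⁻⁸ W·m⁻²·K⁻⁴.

Steady state: internal power = radiated power, P = εσA T⁴.
Radiating area A = 4πr² = 0.1576 m².
T⁴ = P/(εσA) = 8.60/(0.57·5.67×10⁻⁸·0.1576) = 1.688×10⁹ K⁴.
T = (1.688×10⁹)^(1/4).

T ≈ 203 K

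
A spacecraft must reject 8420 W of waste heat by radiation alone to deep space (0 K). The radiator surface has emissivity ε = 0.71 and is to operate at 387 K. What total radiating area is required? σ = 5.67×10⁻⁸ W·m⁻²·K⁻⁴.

P = εσA T⁴ ⇒ A = P/(εσT⁴).
T⁴ = 2.243×10¹⁰ K⁴.
A = 8420/(0.71 × 5.67×10⁻⁸ × 2.243×10¹⁰).

A ≈ 9.32 m²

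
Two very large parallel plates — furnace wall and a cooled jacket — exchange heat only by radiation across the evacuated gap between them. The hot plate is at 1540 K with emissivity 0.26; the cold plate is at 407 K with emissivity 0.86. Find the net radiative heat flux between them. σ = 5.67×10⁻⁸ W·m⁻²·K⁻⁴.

For two infinite grey parallel plates, q = σ(T₁⁴ − T₂⁴)/(1/ε₁ + 1/ε₂ − 1).
T₁⁴ − T₂⁴ = 5.624×10¹² − 2.744×10¹⁰ = 5.597×10¹² K⁴.
1/ε₁ + 1/ε₂ − 1 = 3.846 + 1.163 − 1 = 4.009.
q = 5.67×10⁻⁸ × 5.597×10¹² / 4.009.

q ≈ 79200 W/m²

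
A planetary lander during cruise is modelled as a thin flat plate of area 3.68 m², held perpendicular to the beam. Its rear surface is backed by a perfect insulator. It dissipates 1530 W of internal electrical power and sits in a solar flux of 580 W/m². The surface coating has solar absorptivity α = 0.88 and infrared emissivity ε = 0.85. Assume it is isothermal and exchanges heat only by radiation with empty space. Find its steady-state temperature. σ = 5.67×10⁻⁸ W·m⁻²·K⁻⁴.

At steady state, absorbed solar power + internal power = radiated power.
Absorbed: α·S·A_cross = 0.88·580·3.680 = 1878 W (cross-section A).
Total input = 1878 + 1530 = 3408 W.
Radiated: εσ·A_surf·T⁴ with A_surf = A = 3.680 m².
T⁴ = 3408/(0.85·5.67×10⁻⁸·3.680) = 1.922×10¹⁰ K⁴.

T ≈ 372 K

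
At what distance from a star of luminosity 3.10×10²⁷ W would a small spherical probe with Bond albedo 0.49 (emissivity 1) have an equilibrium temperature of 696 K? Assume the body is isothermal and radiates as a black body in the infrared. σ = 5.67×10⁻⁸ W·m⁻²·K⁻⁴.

For an isothermal black-emitting sphere, (1−a)S·πr² = σ·4πr²·T⁴ ⇒ S = 4σT⁴/(1−a).
S = 4·5.67×10⁻⁸·(696)⁴/0.510 = 1.044×10⁵ W/m².
Flux falls as S = L/(4πd²), so d = √(L/(4πS)) = √(3.10×10²⁷/(4π·1.044×10⁵)).

d ≈ 4.86×10¹⁰ m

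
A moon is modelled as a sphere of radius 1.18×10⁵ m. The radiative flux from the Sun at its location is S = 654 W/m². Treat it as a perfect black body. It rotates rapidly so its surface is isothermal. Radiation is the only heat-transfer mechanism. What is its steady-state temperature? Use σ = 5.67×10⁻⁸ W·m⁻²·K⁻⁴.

T ≈ 232 K

At equilibrium, absorbed power = emitted power.
Absorbing cross-section = πr² = 4.374×10¹⁰ m²; emitting surface = 4πr² = 1.750×10¹¹ m² (ratio 4).
S·A_cross = εσ·A_surf·T⁴  ⇒  T⁴ = S/(4σ).
T⁴ = 1.00·654/(4·5.67×10⁻⁸) = 2.884×10⁹ K⁴.
T = (2.884×10⁹)^(1/4).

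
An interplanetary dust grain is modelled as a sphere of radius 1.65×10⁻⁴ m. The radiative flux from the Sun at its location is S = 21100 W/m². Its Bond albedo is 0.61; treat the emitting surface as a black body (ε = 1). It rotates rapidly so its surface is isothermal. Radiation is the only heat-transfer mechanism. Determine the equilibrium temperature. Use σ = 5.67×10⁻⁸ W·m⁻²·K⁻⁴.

At equilibrium, absorbed power = emitted power.
Absorbing cross-section = πr² = 8.553×10⁻⁸ m²; emitting surface = 4πr² = 3.421×10⁻⁷ m² (ratio 4).
(1−a)S·A_cross = εσ·A_surf·T⁴  ⇒  T⁴ = (1−a)S/(4σ).
T⁴ = 0.390·21100/(4·5.67×10⁻⁸) = 3.628×10¹⁰ K⁴.
T = (3.628×10¹⁰)^(1/4).

T ≈ 436 K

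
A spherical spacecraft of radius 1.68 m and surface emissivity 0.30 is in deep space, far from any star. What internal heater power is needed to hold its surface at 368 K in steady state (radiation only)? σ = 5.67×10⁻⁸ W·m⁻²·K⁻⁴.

P = εσ·4πr²·T⁴.
4πr² = 35.47 m²; T⁴ = 1.834×10¹⁰ K⁴.
P = 0.30·5.67×10⁻⁸·35.47·1.834×10¹⁰.

P ≈ 11100 W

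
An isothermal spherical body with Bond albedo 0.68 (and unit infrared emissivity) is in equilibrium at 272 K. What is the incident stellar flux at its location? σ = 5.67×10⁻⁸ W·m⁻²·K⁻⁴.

S ≈ 3880 W/m²

(1−a)S·πr² = σ·4πr²·T⁴ ⇒ S = 4σT⁴/(1−a).
S = 4·5.67×10⁻⁸·5.474×10⁹/0.320.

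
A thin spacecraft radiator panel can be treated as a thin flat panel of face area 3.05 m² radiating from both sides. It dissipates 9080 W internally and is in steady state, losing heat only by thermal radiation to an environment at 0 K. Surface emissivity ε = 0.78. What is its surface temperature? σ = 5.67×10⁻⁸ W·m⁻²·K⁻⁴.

T ≈ 428 K

Steady state: internal power = radiated power, P = εσA T⁴.
Radiating area A = 2·3.05 = 6.100 m².
T⁴ = P/(εσA) = 9080/(0.78·5.67×10⁻⁸·6.100) = 3.366×10¹⁰ K⁴.
T = (3.366×10¹⁰)^(1/4).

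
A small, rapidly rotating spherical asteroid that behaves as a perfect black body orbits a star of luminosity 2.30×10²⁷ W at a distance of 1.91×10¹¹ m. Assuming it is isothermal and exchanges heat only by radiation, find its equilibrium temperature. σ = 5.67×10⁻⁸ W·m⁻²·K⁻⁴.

T ≈ 386 K

First find the stellar flux at distance d: S = L/(4πd²) = 2.30×10²⁷/(4π·(1.91×10¹¹)²) = 5017 W/m².
For an isothermal sphere, absorbed (1−a)S·πr² = emitted σ·4πr²·T⁴, so T⁴ = (1−a)S/(4σ).
T⁴ = 1.00·5017/(4·5.67×10⁻⁸) = 2.212×10¹⁰ K⁴.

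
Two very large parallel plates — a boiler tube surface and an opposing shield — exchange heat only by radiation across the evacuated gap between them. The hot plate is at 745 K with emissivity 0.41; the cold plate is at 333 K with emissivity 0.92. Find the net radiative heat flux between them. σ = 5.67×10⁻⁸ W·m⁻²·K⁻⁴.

q ≈ 6640 W/m²

For two infinite grey parallel plates, q = σ(T₁⁴ − T₂⁴)/(1/ε₁ + 1/ε₂ − 1).
T₁⁴ − T₂⁴ = 3.081×10¹¹ − 1.230×10¹⁰ = 2.958×10¹¹ K⁴.
1/ε₁ + 1/ε₂ − 1 = 2.439 + 1.087 − 1 = 2.526.
q = 5.67×10⁻⁸ × 2.958×10¹¹ / 2.526.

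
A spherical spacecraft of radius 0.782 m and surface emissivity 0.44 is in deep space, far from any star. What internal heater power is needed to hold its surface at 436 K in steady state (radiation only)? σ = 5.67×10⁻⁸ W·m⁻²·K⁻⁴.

P ≈ 6930 W

P = εσ·4πr²·T⁴.
4πr² = 7.685 m²; T⁴ = 3.614×10¹⁰ K⁴.
P = 0.44·5.67×10⁻⁸·7.685·3.614×10¹⁰.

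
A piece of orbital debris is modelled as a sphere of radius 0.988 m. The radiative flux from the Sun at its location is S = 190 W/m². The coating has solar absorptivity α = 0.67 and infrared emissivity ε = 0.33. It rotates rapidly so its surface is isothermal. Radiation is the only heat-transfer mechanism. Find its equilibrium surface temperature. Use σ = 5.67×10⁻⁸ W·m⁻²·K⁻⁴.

T ≈ 203 K

At equilibrium, absorbed power = emitted power.
Absorbing cross-section = πr² = 3.067 m²; emitting surface = 4πr² = 12.27 m² (ratio 4).
αS·A_cross = εσ·A_surf·T⁴  ⇒  T⁴ = αS/(ε·4σ).
T⁴ = 0.670·190/(0.33·4·5.67×10⁻⁸) = 1.701×10⁹ K⁴.
T = (1.701×10⁹)^(1/4).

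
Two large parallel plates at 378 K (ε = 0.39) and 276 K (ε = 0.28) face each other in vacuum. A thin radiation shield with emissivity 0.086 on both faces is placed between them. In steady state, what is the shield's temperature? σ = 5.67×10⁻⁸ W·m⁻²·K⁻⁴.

In steady state the net flux on the hot side equals that on the cold side.
σ(T₁⁴−T_s⁴)/D₁ = σ(T_s⁴−T₂⁴)/D₂, with D₁ = 1/ε₁+1/ε_s−1 = 13.19, D₂ = 1/ε_s+1/ε₂−1 = 14.20.
Solve for T_s⁴: T_s⁴ = (D₂·T₁⁴ + D₁·T₂⁴)/(D₁+D₂) = 1.338×10¹⁰ K⁴.

T_s ≈ 340 K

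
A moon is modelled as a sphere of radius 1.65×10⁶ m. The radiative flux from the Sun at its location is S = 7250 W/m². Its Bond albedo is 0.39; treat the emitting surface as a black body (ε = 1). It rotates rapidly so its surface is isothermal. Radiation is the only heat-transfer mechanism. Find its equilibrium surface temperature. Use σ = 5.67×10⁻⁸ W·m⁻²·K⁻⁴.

T ≈ 374 K

At equilibrium, absorbed power = emitted power.
Absorbing cross-section = πr² = 8.553×10¹² m²; emitting surface = 4πr² = 3.421×10¹³ m² (ratio 4).
(1−a)S·A_cross = εσ·A_surf·T⁴  ⇒  T⁴ = (1−a)S/(4σ).
T⁴ = 0.610·7250/(4·5.67×10⁻⁸) = 1.950×10¹⁰ K⁴.
T = (1.950×10¹⁰)^(1/4).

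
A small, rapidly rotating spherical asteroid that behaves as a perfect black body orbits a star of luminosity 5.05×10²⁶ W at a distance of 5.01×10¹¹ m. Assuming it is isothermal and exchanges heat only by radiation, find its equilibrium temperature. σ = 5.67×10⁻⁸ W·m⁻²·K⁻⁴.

T ≈ 163 K

First find the stellar flux at distance d: S = L/(4πd²) = 5.05×10²⁶/(4π·(5.01×10¹¹)²) = 160.1 W/m².
For an isothermal sphere, absorbed (1−a)S·πr² = emitted σ·4πr²·T⁴, so T⁴ = (1−a)S/(4σ).
T⁴ = 1.00·160.1/(4·5.67×10⁻⁸) = 7.059×10⁸ K⁴.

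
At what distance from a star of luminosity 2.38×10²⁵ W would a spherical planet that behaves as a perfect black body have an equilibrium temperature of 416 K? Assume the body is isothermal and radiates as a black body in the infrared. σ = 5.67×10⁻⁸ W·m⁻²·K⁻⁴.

d ≈ 1.67×10¹⁰ m

For an isothermal black-emitting sphere, (1−a)S·πr² = σ·4πr²·T⁴ ⇒ S = 4σT⁴/(1−a).
S = 4·5.67×10⁻⁸·(416)⁴/1.00 = 6792 W/m².
Flux falls as S = L/(4πd²), so d = √(L/(4πS)) = √(2.38×10²⁵/(4π·6792)).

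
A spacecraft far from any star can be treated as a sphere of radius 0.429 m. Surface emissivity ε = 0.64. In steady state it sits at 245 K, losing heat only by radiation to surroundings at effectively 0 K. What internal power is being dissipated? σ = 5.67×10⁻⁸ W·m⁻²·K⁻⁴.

P ≈ 302 W

Steady state: P = εσA T⁴.
A = 4πr² = 2.313 m²; T⁴ = (245)⁴ = 3.603×10⁹ K⁴.
P = 0.64 × 5.67×10⁻⁸ × 2.313 × 3.603×10⁹.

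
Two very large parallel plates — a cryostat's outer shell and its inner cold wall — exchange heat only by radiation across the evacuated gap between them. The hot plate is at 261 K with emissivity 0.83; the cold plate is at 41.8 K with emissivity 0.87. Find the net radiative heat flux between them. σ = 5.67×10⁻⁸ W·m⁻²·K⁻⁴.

For two infinite grey parallel plates, q = σ(T₁⁴ − T₂⁴)/(1/ε₁ + 1/ε₂ − 1).
T₁⁴ − T₂⁴ = 4.640×10⁹ − 3.053×10⁶ = 4.637×10⁹ K⁴.
1/ε₁ + 1/ε₂ − 1 = 1.205 + 1.149 − 1 = 1.354.
q = 5.67×10⁻⁸ × 4.637×10⁹ / 1.354.

q ≈ 194 W/m²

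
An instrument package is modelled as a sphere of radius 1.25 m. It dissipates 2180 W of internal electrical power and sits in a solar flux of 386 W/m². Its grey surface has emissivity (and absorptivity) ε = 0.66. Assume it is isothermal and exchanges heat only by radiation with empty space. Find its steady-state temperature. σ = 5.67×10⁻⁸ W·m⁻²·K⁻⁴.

At steady state, absorbed solar power + internal power = radiated power.
Absorbed: α·S·A_cross = 0.66·386·4.909 = 1251 W (cross-section πr²).
Total input = 1251 + 2180 = 3431 W.
Radiated: εσ·A_surf·T⁴ with A_surf = 4πr² = 19.63 m².
T⁴ = 3431/(0.66·5.67×10⁻⁸·19.63) = 4.669×10⁹ K⁴.

T ≈ 261 K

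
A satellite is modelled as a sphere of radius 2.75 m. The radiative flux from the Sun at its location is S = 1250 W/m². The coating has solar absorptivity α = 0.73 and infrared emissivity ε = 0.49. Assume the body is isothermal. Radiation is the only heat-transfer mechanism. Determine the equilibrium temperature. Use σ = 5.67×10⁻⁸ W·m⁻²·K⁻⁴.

At equilibrium, absorbed power = emitted power.
Absorbing cross-section = πr² = 23.76 m²; emitting surface = 4πr² = 95.03 m² (ratio 4).
αS·A_cross = εσ·A_surf·T⁴  ⇒  T⁴ = αS/(ε·4σ).
T⁴ = 0.730·1250/(0.49·4·5.67×10⁻⁸) = 8.211×10⁹ K⁴.
T = (8.211×10⁹)^(1/4).

T ≈ 301 K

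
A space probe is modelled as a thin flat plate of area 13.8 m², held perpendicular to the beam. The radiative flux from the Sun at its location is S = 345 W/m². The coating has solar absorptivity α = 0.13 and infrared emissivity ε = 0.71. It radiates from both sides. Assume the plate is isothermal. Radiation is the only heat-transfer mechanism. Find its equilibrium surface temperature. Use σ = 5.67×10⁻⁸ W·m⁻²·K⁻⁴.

At equilibrium, absorbed power = emitted power.
Absorbing cross-section = A = 13.80 m²; emitting surface = 2A = 27.60 m² (ratio 2).
αS·A_cross = εσ·A_surf·T⁴  ⇒  T⁴ = αS/(ε·2σ).
T⁴ = 0.130·345/(0.71·2·5.67×10⁻⁸) = 5.570×10⁸ K⁴.
T = (5.570×10⁸)^(1/4).

T ≈ 154 K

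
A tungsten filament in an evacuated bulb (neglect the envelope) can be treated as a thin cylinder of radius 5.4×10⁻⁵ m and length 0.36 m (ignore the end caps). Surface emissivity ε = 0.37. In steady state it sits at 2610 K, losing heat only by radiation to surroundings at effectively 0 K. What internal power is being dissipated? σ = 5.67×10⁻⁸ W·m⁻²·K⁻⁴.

Steady state: P = εσA T⁴.
A = 2πrL = 1.221×10⁻⁴ m²; T⁴ = (2610)⁴ = 4.640×10¹³ K⁴.
P = 0.37 × 5.67×10⁻⁸ × 1.221×10⁻⁴ × 4.640×10¹³.

P ≈ 119 W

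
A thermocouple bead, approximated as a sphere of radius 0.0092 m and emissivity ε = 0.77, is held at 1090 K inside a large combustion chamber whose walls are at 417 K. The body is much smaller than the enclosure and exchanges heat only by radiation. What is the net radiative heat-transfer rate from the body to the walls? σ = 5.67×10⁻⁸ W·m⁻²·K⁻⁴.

For a small grey body in a large enclosure: P_net = εσA(T_body⁴ − T_wall⁴).
A = 4πr² = 0.001064 m²; T_body⁴ − T_wall⁴ = 1.412×10¹² − 3.024×10¹⁰ = 1.381×10¹² K⁴.
|P_net| = 0.77·5.67×10⁻⁸·0.001064·1.381×10¹².

P_net ≈ 64.1 W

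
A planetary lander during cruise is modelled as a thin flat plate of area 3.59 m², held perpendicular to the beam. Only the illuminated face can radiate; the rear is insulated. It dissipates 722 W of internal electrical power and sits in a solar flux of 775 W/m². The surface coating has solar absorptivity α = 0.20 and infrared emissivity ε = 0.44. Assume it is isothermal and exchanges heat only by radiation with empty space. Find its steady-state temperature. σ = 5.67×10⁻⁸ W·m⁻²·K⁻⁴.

T ≈ 346 K

At steady state, absorbed solar power + internal power = radiated power.
Absorbed: α·S·A_cross = 0.20·775·3.590 = 556.4 W (cross-section A).
Total input = 556.4 + 722 = 1278 W.
Radiated: εσ·A_surf·T⁴ with A_surf = A = 3.590 m².
T⁴ = 1278/(0.44·5.67×10⁻⁸·3.590) = 1.427×10¹⁰ K⁴.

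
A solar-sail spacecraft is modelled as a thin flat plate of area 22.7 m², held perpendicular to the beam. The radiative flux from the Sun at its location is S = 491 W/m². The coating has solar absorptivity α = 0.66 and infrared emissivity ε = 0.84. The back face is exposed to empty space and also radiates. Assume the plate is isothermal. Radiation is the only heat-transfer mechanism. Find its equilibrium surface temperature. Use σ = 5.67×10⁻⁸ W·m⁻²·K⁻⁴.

T ≈ 242 K

At equilibrium, absorbed power = emitted power.
Absorbing cross-section = A = 22.70 m²; emitting surface = 2A = 45.40 m² (ratio 2).
αS·A_cross = εσ·A_surf·T⁴  ⇒  T⁴ = αS/(ε·2σ).
T⁴ = 0.660·491/(0.84·2·5.67×10⁻⁸) = 3.402×10⁹ K⁴.
T = (3.402×10⁹)^(1/4).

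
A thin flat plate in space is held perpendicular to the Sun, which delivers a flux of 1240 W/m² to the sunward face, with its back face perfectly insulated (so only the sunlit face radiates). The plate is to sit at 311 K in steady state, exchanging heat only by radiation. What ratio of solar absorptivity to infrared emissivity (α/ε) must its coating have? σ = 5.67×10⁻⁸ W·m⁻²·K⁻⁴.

Balance: αS·A = εσ·1A·T⁴ ⇒ α/ε = σT⁴/S.
α/ε = 5.67×10⁻⁸·(311)⁴/1240 = 5.67×10⁻⁸·9.355×10⁹/1240.

α/ε ≈ 0.428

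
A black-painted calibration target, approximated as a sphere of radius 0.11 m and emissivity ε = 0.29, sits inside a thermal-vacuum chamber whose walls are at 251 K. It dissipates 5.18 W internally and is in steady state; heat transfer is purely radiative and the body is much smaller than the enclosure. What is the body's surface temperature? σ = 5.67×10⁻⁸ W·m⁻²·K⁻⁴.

For a small grey body in a large enclosure, net radiated power = εσA(T⁴ − T_w⁴).
Steady state: P = εσA(T⁴ − T_w⁴) with A = 4πr² = 0.1521 m².
T⁴ = P/(εσA) + T_w⁴ = 5.18/(0.29·5.67×10⁻⁸·0.1521) + (251)⁴
    = 2.072×10⁹ + 3.969×10⁹ = 6.041×10⁹ K⁴.

T ≈ 279 K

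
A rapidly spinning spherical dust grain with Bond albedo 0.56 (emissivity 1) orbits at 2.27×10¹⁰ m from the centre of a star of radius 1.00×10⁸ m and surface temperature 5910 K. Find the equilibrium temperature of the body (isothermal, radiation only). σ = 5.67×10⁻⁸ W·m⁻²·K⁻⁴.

The star's surface emits σT_*⁴; at distance d the flux is S = σT_*⁴(R_*/d)².
S = 5.67×10⁻⁸·(5910)⁴·(1.00×10⁸/2.27×10¹⁰)² = 1342 W/m².
For an isothermal sphere T⁴ = (1−a)S/(4σ) = 2.604×10⁹ K⁴.

T ≈ 226 K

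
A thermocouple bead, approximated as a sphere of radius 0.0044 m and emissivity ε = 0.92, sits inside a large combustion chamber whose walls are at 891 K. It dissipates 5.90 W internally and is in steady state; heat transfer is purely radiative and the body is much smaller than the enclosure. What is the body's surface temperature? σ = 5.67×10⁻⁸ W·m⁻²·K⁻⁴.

T ≈ 1020 K

For a small grey body in a large enclosure, net radiated power = εσA(T⁴ − T_w⁴).
Steady state: P = εσA(T⁴ − T_w⁴) with A = 4πr² = 2.433×10⁻⁴ m².
T⁴ = P/(εσA) + T_w⁴ = 5.90/(0.92·5.67×10⁻⁸·2.433×10⁻⁴) + (891)⁴
    = 4.649×10¹¹ + 6.302×10¹¹ = 1.095×10¹² K⁴.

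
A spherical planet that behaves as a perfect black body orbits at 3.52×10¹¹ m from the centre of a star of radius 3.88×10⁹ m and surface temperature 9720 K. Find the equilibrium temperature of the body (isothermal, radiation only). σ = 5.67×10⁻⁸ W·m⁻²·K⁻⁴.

The star's surface emits σT_*⁴; at distance d the flux is S = σT_*⁴(R_*/d)².
S = 5.67×10⁻⁸·(9720)⁴·(3.88×10⁹/3.52×10¹¹)² = 61490 W/m².
For an isothermal sphere T⁴ = (1−a)S/(4σ) = 2.711×10¹¹ K⁴.

T ≈ 722 K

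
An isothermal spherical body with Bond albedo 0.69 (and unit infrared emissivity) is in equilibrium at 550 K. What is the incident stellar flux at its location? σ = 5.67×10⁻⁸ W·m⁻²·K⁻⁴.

S ≈ 66900 W/m²

(1−a)S·πr² = σ·4πr²·T⁴ ⇒ S = 4σT⁴/(1−a).
S = 4·5.67×10⁻⁸·9.151×10¹⁰/0.310.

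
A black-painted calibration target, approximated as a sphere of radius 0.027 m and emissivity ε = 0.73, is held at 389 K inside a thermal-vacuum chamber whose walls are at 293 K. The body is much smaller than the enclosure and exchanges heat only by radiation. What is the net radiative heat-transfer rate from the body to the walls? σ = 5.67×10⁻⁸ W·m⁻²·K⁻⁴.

For a small grey body in a large enclosure: P_net = εσA(T_body⁴ − T_wall⁴).
A = 4πr² = 0.009161 m²; T_body⁴ − T_wall⁴ = 2.290×10¹⁰ − 7.370×10⁹ = 1.553×10¹⁰ K⁴.
|P_net| = 0.73·5.67×10⁻⁸·0.009161·1.553×10¹⁰.

P_net ≈ 5.89 W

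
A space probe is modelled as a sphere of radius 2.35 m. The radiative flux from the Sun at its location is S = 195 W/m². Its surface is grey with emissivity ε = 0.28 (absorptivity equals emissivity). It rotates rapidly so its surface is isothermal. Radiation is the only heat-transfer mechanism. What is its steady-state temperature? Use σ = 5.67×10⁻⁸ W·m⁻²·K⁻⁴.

At equilibrium, absorbed power = emitted power.
Absorbing cross-section = πr² = 17.35 m²; emitting surface = 4πr² = 69.40 m² (ratio 4).
εS·A_cross = εσ·A_surf·T⁴  ⇒  T⁴ = S/(4σ)   (ε cancels).
T⁴ = 195/(4·5.67×10⁻⁸) = 8.598×10⁸ K⁴.
T = (8.598×10⁸)^(1/4).

T ≈ 171 K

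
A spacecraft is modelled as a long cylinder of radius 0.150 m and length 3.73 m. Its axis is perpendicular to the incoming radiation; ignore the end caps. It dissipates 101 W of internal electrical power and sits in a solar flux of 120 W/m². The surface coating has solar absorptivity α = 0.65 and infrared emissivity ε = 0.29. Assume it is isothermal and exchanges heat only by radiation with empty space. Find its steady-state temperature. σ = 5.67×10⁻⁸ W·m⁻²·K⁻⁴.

T ≈ 239 K

At steady state, absorbed solar power + internal power = radiated power.
Absorbed: α·S·A_cross = 0.65·120·1.119 = 87.28 W (cross-section 2rL).
Total input = 87.28 + 101 = 188.3 W.
Radiated: εσ·A_surf·T⁴ with A_surf = 2πrL = 3.515 m².
T⁴ = 188.3/(0.29·5.67×10⁻⁸·3.515) = 3.257×10⁹ K⁴.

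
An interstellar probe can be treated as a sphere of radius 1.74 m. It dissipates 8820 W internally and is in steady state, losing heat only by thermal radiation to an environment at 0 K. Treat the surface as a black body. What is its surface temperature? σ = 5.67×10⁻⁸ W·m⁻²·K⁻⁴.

Steady state: internal power = radiated power, P = εσA T⁴.
Radiating area A = 4πr² = 38.05 m².
T⁴ = P/(εσA) = 8820/(1.0·5.67×10⁻⁸·38.05) = 4.089×10⁹ K⁴.
T = (4.089×10⁹)^(1/4).

T ≈ 253 K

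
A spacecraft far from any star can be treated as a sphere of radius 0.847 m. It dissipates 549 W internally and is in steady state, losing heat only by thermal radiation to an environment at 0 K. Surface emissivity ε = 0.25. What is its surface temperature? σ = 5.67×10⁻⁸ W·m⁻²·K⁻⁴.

T ≈ 256 K

Steady state: internal power = radiated power, P = εσA T⁴.
Radiating area A = 4πr² = 9.015 m².
T⁴ = P/(εσA) = 549/(0.25·5.67×10⁻⁸·9.015) = 4.296×10⁹ K⁴.
T = (4.296×10⁹)^(1/4).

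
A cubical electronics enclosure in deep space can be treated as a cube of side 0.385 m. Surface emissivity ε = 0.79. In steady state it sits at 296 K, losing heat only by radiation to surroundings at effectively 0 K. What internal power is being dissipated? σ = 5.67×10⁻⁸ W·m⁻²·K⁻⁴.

P ≈ 306 W

Steady state: P = εσA T⁴.
A = 6L² = 0.8894 m²; T⁴ = (296)⁴ = 7.677×10⁹ K⁴.
P = 0.79 × 5.67×10⁻⁸ × 0.8894 × 7.677×10⁹.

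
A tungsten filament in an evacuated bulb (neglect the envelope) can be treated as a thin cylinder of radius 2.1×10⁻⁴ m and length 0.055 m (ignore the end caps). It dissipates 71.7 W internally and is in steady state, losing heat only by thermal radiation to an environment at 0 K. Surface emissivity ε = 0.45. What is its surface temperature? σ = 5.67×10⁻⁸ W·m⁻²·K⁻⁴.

Steady state: internal power = radiated power, P = εσA T⁴.
Radiating area A = 2πrL = 7.257×10⁻⁵ m².
T⁴ = P/(εσA) = 71.7/(0.45·5.67×10⁻⁸·7.257×10⁻⁵) = 3.872×10¹³ K⁴.
T = (3.872×10¹³)^(1/4).

T ≈ 2490 K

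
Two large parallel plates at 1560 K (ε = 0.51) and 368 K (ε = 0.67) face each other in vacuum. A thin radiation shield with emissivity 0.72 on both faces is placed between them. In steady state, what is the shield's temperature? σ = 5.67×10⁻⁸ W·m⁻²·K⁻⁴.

In steady state the net flux on the hot side equals that on the cold side.
σ(T₁⁴−T_s⁴)/D₁ = σ(T_s⁴−T₂⁴)/D₂, with D₁ = 1/ε₁+1/ε_s−1 = 2.350, D₂ = 1/ε_s+1/ε₂−1 = 1.881.
Solve for T_s⁴: T_s⁴ = (D₂·T₁⁴ + D₁·T₂⁴)/(D₁+D₂) = 2.644×10¹² K⁴.

T_s ≈ 1280 K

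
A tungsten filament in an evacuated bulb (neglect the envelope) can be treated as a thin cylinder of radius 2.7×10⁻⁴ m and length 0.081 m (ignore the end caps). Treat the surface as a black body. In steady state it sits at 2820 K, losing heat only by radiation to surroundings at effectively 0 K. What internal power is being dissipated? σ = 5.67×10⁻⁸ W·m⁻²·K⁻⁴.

P ≈ 493 W

Steady state: P = εσA T⁴.
A = 2πrL = 1.374×10⁻⁴ m²; T⁴ = (2820)⁴ = 6.324×10¹³ K⁴.
P = 1.0 × 5.67×10⁻⁸ × 1.374×10⁻⁴ × 6.324×10¹³.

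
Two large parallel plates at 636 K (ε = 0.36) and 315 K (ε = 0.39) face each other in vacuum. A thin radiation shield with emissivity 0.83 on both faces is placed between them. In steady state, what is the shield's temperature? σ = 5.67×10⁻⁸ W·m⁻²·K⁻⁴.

T_s ≈ 538 K

In steady state the net flux on the hot side equals that on the cold side.
σ(T₁⁴−T_s⁴)/D₁ = σ(T_s⁴−T₂⁴)/D₂, with D₁ = 1/ε₁+1/ε_s−1 = 2.983, D₂ = 1/ε_s+1/ε₂−1 = 2.769.
Solve for T_s⁴: T_s⁴ = (D₂·T₁⁴ + D₁·T₂⁴)/(D₁+D₂) = 8.387×10¹⁰ K⁴.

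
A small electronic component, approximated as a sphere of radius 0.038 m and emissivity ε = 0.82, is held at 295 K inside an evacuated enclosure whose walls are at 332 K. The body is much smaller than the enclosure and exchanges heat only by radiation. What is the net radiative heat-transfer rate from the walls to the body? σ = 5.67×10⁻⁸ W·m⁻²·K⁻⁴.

For a small grey body in a large enclosure: P_net = εσA(T_body⁴ − T_wall⁴).
A = 4πr² = 0.01815 m²; T_body⁴ − T_wall⁴ = 7.573×10⁹ − 1.215×10¹⁰ = -4.576×10⁹ K⁴.
|P_net| = 0.82·5.67×10⁻⁸·0.01815·4.576×10⁹.

P_net ≈ 3.86 W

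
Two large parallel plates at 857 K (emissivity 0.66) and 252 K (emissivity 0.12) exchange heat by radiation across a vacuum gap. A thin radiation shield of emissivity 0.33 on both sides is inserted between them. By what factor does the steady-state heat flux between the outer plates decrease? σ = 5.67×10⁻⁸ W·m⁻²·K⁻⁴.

Without shield: q₀ = σΔ(T⁴)/(1/ε₁+1/ε₂−1) with denominator 8.848.
With shield the two gaps are in series; the resistances add: (1/ε₁+1/ε_s−1)+(1/ε_s+1/ε₂−1) = 3.545+10.36 = 13.91.
Heat-flux ratio q₀/q = 13.91/8.848.

factor ≈ 1.57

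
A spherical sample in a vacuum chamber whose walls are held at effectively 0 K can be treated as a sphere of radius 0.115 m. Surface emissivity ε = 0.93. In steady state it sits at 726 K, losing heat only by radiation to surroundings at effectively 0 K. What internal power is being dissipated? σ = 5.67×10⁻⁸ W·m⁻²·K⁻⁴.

Steady state: P = εσA T⁴.
A = 4πr² = 0.1662 m²; T⁴ = (726)⁴ = 2.778×10¹¹ K⁴.
P = 0.93 × 5.67×10⁻⁸ × 0.1662 × 2.778×10¹¹.

P ≈ 2430 W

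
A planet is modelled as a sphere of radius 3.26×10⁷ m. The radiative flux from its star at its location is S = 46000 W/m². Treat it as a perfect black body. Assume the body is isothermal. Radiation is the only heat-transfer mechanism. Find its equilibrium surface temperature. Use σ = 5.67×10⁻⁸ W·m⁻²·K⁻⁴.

At equilibrium, absorbed power = emitted power.
Absorbing cross-section = πr² = 3.339×10¹⁵ m²; emitting surface = 4πr² = 1.336×10¹⁶ m² (ratio 4).
S·A_cross = εσ·A_surf·T⁴  ⇒  T⁴ = S/(4σ).
T⁴ = 1.00·46000/(4·5.67×10⁻⁸) = 2.028×10¹¹ K⁴.
T = (2.028×10¹¹)^(1/4).

T ≈ 671 K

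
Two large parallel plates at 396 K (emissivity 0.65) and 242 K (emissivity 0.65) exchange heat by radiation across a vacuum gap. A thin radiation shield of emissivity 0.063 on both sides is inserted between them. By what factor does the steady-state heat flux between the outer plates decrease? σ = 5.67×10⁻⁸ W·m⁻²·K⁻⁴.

Without shield: q₀ = σΔ(T⁴)/(1/ε₁+1/ε₂−1) with denominator 2.077.
With shield the two gaps are in series; the resistances add: (1/ε₁+1/ε_s−1)+(1/ε_s+1/ε₂−1) = 16.41+16.41 = 32.82.
Heat-flux ratio q₀/q = 32.82/2.077.

factor ≈ 15.8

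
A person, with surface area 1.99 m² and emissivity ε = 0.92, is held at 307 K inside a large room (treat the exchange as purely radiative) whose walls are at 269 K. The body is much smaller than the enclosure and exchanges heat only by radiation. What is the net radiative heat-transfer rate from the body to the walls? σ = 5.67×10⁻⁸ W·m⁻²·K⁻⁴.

P_net ≈ 379 W

For a small grey body in a large enclosure: P_net = εσA(T_body⁴ − T_wall⁴).
A = 1.99 m²; T_body⁴ − T_wall⁴ = 8.883×10⁹ − 5.236×10⁹ = 3.647×10⁹ K⁴.
|P_net| = 0.92·5.67×10⁻⁸·1.990·3.647×10⁹.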